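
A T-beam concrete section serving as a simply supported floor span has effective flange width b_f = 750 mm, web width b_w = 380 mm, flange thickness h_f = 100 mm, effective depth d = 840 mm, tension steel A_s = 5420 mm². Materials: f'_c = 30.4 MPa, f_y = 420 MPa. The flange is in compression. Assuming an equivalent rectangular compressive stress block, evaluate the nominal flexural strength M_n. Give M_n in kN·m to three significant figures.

M_n ≈ 1780 kN·m

Tension: T = A_s f_y = 5420 × 420 = 2276400 N.
Try a within the flange: a = T/(0.85 f'_c b_f) = 2276400/(0.85 × 30.4 × 750) = 117.46 mm.
a = 117.46 > h_f = 100 mm: the block extends into the web. Split into flange-overhang and web parts.
C_f = 0.85 f'_c (b_f − b_w) h_f = 0.85 × 30.4 × (750 − 380) × 100 = 956080 N.
Remaining web compression depth: a_w = (T − C_f)/(0.85 f'_c b_w) = (2276400 − 956080)/(0.85 × 30.4 × 380) = 134.46 mm.
M_n = C_f(d − h_f/2) + (T − C_f)(d − a_w/2) = 956080 × (840 − 50) + 1320320 × (840 − 67.23) = 755.30 + 1020.30 = 1775.60 × 10⁶ N·mm.
M_n = 1775.60 kN·m.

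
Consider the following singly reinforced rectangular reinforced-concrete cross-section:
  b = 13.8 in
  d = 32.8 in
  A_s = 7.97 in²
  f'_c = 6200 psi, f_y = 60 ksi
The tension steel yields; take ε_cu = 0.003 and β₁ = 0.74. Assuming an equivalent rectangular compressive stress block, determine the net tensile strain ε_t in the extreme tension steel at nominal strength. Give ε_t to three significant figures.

a = A_s f_y/(0.85 f'_c b) = 6.575 in.
β₁ = 0.74, so c = a/β₁ = 6.575/0.74 = 8.885 in.
From the linear strain diagram with ε_cu = 0.003: ε_t = 0.003 (d − c)/c = 0.003 × (32.8 − 8.885)/8.885 = 0.00807.
Since ε_t ≥ 0.005, the section is tension-controlled.

ε_t ≈ 0.00807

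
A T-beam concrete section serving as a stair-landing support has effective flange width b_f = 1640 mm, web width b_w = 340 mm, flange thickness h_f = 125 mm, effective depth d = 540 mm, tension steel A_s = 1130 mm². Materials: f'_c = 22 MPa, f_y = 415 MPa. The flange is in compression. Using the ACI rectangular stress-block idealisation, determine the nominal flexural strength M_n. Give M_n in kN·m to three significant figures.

Tension: T = A_s f_y = 1130 × 415 = 468950 N.
Try a within the flange: a = T/(0.85 f'_c b_f) = 468950/(0.85 × 22 × 1640) = 15.29 mm.
Since a = 15.29 ≤ h_f = 125 mm, the stress block lies entirely in the flange; analyse as a rectangular beam of width b_f.
M_n = T(d − a/2) = 468950 × (540 − 7.645) = 249.65 × 10⁶ N·mm.
M_n = 249.65 kN·m.

M_n ≈ 250 kN·m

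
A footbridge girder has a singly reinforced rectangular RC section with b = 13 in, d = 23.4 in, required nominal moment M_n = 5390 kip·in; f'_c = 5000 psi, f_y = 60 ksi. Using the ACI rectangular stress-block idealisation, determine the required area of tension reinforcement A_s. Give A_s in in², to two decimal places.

A_s ≈ 4.26 in²

From M_n = 0.85 f'_c a b (d − a/2):
a = d − √(d² − 2M_n/(0.85 f'_c b)) = 23.4 − √(23.4² − 2 × 5390/(0.85 × 5 × 13)) = 4.626 in.
A_s = 0.85 f'_c a b / f_y = 0.85 × 5 × 4.626 × 13 / 60 = 4.260 in².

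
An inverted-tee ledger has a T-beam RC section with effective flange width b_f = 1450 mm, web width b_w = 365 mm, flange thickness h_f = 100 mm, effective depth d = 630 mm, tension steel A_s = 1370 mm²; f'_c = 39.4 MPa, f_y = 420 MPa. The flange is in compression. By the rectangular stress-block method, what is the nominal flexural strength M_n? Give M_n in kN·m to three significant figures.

Tension: T = A_s f_y = 1370 × 420 = 575400 N.
Try a within the flange: a = T/(0.85 f'_c b_f) = 575400/(0.85 × 39.4 × 1450) = 11.85 mm.
Since a = 11.85 ≤ h_f = 100 mm, the stress block lies entirely in the flange; analyse as a rectangular beam of width b_f.
M_n = T(d − a/2) = 575400 × (630 − 5.925) = 359.09 × 10⁶ N·mm.
M_n = 359.09 kN·m.

M_n ≈ 359 kN·m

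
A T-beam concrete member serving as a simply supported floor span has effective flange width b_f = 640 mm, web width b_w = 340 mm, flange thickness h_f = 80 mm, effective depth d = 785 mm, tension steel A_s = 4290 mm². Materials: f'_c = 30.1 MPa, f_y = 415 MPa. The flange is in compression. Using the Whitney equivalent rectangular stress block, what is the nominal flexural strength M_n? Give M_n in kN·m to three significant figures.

Tension: T = A_s f_y = 4290 × 415 = 1780350 N.
Try a within the flange: a = T/(0.85 f'_c b_f) = 1780350/(0.85 × 30.1 × 640) = 108.73 mm.
a = 108.73 > h_f = 80 mm: the block extends into the web. Split into flange-overhang and web parts.
C_f = 0.85 f'_c (b_f − b_w) h_f = 0.85 × 30.1 × (640 − 340) × 80 = 614040 N.
Remaining web compression depth: a_w = (T − C_f)/(0.85 f'_c b_w) = (1780350 − 614040)/(0.85 × 30.1 × 340) = 134.08 mm.
M_n = C_f(d − h_f/2) + (T − C_f)(d − a_w/2) = 614040 × (785 − 40) + 1166310 × (785 − 67.04) = 457.46 + 837.36 = 1294.82 × 10⁶ N·mm.
M_n = 1294.82 kN·m.

M_n ≈ 1290 kN·m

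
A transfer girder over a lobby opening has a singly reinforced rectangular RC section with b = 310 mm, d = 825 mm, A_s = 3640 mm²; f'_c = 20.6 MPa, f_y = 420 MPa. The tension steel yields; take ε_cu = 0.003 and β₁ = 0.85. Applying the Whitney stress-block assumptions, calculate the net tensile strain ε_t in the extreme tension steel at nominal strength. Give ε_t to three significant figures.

a = A_s f_y/(0.85 f'_c b) = 281.65 mm.
β₁ = 0.85, so c = a/β₁ = 281.65/0.85 = 331.35 mm.
From the linear strain diagram with ε_cu = 0.003: ε_t = 0.003 (d − c)/c = 0.003 × (825 − 331.35)/331.35 = 0.00447.
ε_t is between 0.004 and 0.005 — transition zone.

ε_t ≈ 0.00447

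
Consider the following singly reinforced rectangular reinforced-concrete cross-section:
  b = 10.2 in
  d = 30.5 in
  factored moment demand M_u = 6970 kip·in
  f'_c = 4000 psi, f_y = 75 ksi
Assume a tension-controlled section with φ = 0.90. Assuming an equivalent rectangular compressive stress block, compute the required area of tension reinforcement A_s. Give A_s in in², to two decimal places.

M_n = M_u/φ = 6970/0.90 = 7744.44 kip·in.
From M_n = 0.85 f'_c a b (d − a/2):
a = d − √(d² − 2M_n/(0.85 f'_c b)) = 30.5 − √(30.5² − 2 × 7744.44/(0.85 × 4 × 10.2)) = 8.508 in.
A_s = 0.85 f'_c a b / f_y = 0.85 × 4 × 8.508 × 10.2 / 75 = 3.934 in².

A_s ≈ 3.93 in²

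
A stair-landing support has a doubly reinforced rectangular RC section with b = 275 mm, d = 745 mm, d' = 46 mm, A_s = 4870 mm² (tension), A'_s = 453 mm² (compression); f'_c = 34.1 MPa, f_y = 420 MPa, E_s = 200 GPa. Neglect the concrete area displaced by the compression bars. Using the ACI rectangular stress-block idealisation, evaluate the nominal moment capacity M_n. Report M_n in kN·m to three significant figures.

M_n ≈ 1300 kN·m

Assume both tension and compression steel yield.
Net tension couple steel: A_s − A'_s = 4417 mm².
a = (A_s − A'_s) f_y / (0.85 f'_c b) = 1855140/(0.85 × 34.1 × 275) = 232.74 mm.
c = a/β₁ = 232.74/0.806 = 288.76 mm; ε'_s = 0.003(c − d')/c = 0.0025 ≥ f_y/E_s = 0.0021, so compression steel does yield.
M_n = (A_s − A'_s) f_y (d − a/2) + A'_s f_y (d − d') = [1855140 × (745 − 116.37) + 190260 × (745 − 46)] × 10⁻⁶ = 1166.20 + 132.99 = 1299.19 kN·m.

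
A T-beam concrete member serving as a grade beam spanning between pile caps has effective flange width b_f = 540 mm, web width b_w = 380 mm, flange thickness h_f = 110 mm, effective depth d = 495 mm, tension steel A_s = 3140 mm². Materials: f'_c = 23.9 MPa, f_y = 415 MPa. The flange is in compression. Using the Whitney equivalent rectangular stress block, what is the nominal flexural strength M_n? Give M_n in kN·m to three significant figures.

Tension: T = A_s f_y = 3140 × 415 = 1303100 N.
Try a within the flange: a = T/(0.85 f'_c b_f) = 1303100/(0.85 × 23.9 × 540) = 118.79 mm.
a = 118.79 > h_f = 110 mm: the block extends into the web. Split into flange-overhang and web parts.
C_f = 0.85 f'_c (b_f − b_w) h_f = 0.85 × 23.9 × (540 − 380) × 110 = 357544 N.
Remaining web compression depth: a_w = (T − C_f)/(0.85 f'_c b_w) = (1303100 − 357544)/(0.85 × 23.9 × 380) = 122.49 mm.
M_n = C_f(d − h_f/2) + (T − C_f)(d − a_w/2) = 357544 × (495 − 55) + 945556 × (495 − 61.245) = 157.32 + 410.14 = 567.46 × 10⁶ N·mm.
M_n = 567.46 kN·m.

M_n ≈ 567 kN·m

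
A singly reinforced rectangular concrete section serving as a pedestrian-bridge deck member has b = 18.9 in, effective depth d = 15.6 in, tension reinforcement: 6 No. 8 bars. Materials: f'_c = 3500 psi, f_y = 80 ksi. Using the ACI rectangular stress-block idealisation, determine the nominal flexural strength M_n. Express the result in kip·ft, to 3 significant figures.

A_s = 6 × 0.79 = 4.74 in².
T = A_s f_y = 4.74 × 80 = 379.2 kips.
a = T/(0.85 f'_c b) = 379.2/(0.85 × 3.5 × 18.9) = 6.744 in.
M_n = T(d − a/2) = 379.2 × (15.6 − 3.372) = 4636.9 kip·in = 4636.9/12 = 386.41 kip·ft.

M_n ≈ 386 kip·ft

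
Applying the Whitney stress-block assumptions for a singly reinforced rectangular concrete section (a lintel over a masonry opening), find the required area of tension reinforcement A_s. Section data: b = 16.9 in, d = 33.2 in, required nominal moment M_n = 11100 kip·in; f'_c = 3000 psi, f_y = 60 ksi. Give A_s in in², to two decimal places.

A_s ≈ 6.44 in²

From M_n = 0.85 f'_c a b (d − a/2):
a = d − √(d² − 2M_n/(0.85 f'_c b)) = 33.2 − √(33.2² − 2 × 11100/(0.85 × 3 × 16.9)) = 8.970 in.
A_s = 0.85 f'_c a b / f_y = 0.85 × 3 × 8.970 × 16.9 / 60 = 6.443 in².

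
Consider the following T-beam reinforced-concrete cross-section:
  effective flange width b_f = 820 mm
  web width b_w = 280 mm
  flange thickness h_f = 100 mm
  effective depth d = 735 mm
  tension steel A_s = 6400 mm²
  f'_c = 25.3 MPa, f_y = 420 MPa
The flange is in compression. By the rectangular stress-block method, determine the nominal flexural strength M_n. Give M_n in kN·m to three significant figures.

M_n ≈ 1720 kN·m

Tension: T = A_s f_y = 6400 × 420 = 2688000 N.
Try a within the flange: a = T/(0.85 f'_c b_f) = 2688000/(0.85 × 25.3 × 820) = 152.43 mm.
a = 152.43 > h_f = 100 mm: the block extends into the web. Split into flange-overhang and web parts.
C_f = 0.85 f'_c (b_f − b_w) h_f = 0.85 × 25.3 × (820 − 280) × 100 = 1161270 N.
Remaining web compression depth: a_w = (T − C_f)/(0.85 f'_c b_w) = (2688000 − 1161270)/(0.85 × 25.3 × 280) = 253.55 mm.
M_n = C_f(d − h_f/2) + (T − C_f)(d − a_w/2) = 1161270 × (735 − 50) + 1526730 × (735 − 126.775) = 795.47 + 928.60 = 1724.07 × 10⁶ N·mm.
M_n = 1724.07 kN·m.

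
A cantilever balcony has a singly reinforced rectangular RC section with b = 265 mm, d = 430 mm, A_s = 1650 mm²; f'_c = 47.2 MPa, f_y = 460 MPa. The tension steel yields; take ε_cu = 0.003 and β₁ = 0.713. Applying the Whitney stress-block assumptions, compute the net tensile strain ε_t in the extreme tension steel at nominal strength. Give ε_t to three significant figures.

a = A_s f_y/(0.85 f'_c b) = 71.39 mm.
β₁ = 0.713, so c = a/β₁ = 71.39/0.713 = 100.13 mm.
From the linear strain diagram with ε_cu = 0.003: ε_t = 0.003 (d − c)/c = 0.003 × (430 − 100.13)/100.13 = 0.00988.
Since ε_t ≥ 0.005, the section is tension-controlled.

ε_t ≈ 0.00988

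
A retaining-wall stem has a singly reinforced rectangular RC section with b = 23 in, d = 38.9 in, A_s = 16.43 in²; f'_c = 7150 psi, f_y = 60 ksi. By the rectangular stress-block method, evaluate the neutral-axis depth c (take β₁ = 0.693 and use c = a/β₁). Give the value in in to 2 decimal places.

c ≈ 10.18 in

T = A_s f_y = 16.43 × 60 = 985.8 kips.
a = T/(0.85 f'_c b) = 985.8/(0.85 × 7.15 × 23) = 7.0524 in.
With β₁ = 0.693, c = a/β₁ = 7.0524/0.693 = 10.18 in.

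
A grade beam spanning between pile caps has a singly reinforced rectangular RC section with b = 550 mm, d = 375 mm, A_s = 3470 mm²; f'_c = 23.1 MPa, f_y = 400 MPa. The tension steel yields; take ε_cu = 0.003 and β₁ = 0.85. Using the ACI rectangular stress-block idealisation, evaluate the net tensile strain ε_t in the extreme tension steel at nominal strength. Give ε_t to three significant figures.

ε_t ≈ 0.00444

a = A_s f_y/(0.85 f'_c b) = 128.53 mm.
β₁ = 0.85, so c = a/β₁ = 128.53/0.85 = 151.21 mm.
From the linear strain diagram with ε_cu = 0.003: ε_t = 0.003 (d − c)/c = 0.003 × (375 − 151.21)/151.21 = 0.00444.
ε_t is between 0.004 and 0.005 — transition zone.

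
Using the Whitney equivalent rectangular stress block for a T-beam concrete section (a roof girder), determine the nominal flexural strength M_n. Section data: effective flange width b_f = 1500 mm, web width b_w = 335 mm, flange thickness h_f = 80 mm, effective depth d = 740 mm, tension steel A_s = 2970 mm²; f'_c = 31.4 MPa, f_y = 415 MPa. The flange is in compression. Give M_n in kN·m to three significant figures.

M_n ≈ 893 kN·m

Tension: T = A_s f_y = 2970 × 415 = 1232550 N.
Try a within the flange: a = T/(0.85 f'_c b_f) = 1232550/(0.85 × 31.4 × 1500) = 30.79 mm.
Since a = 30.79 ≤ h_f = 80 mm, the stress block lies entirely in the flange; analyse as a rectangular beam of width b_f.
M_n = T(d − a/2) = 1232550 × (740 − 15.395) = 893.11 × 10⁶ N·mm.
M_n = 893.11 kN·m.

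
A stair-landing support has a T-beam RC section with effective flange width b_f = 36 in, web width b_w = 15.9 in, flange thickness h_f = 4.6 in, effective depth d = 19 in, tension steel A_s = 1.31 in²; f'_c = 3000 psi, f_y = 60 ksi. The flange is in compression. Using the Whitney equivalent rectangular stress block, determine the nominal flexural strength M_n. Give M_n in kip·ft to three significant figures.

Tension: T = A_s f_y = 1.31 × 60 = 78.6 kips.
Try a within the flange: a = T/(0.85 f'_c b_f) = 78.6/(0.85 × 3 × 36) = 0.856 in.
Since a = 0.856 ≤ h_f = 4.6 in, the stress block lies entirely in the flange; analyse as a rectangular beam of width b_f.
M_n = T(d − a/2) = 78.6 × (19 − 0.428) = 1459.8 kip·in.
M_n = 1459.8/12 = 121.65 kip·ft.

M_n ≈ 122 kip·ft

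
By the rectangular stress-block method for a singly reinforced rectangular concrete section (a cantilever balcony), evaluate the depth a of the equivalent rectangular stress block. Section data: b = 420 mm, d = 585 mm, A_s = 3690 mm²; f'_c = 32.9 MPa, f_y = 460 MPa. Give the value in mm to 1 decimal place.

T = A_s f_y = 3690 × 460 = 1697400 N = 1697.4 kN.
Setting C = 0.85 f'_c a b equal to T: a = 1697400/(0.85 × 32.9 × 420) = 144.5 mm.

a ≈ 144.5 mm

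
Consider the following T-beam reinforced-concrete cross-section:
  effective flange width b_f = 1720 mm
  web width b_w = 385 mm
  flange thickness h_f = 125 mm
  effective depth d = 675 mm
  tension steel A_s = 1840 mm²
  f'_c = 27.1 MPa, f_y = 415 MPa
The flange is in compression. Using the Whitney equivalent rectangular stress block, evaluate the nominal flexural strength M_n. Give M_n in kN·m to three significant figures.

M_n ≈ 508 kN·m

Tension: T = A_s f_y = 1840 × 415 = 763600 N.
Try a within the flange: a = T/(0.85 f'_c b_f) = 763600/(0.85 × 27.1 × 1720) = 19.27 mm.
Since a = 19.27 ≤ h_f = 125 mm, the stress block lies entirely in the flange; analyse as a rectangular beam of width b_f.
M_n = T(d − a/2) = 763600 × (675 − 9.635) = 508.07 × 10⁶ N·mm.
M_n = 508.07 kN·m.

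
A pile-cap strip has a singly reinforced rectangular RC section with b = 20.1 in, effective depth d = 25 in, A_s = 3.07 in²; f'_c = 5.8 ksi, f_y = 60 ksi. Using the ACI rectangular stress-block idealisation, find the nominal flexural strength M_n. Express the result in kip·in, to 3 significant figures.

T = A_s f_y = 3.07 × 60 = 184.2 kips.
a = T/(0.85 f'_c b) = 184.2/(0.85 × 5.8 × 20.1) = 1.859 in.
M_n = T(d − a/2) = 184.2 × (25 − 0.9295) = 4433.8 kip·in.

M_n ≈ 4430 kip·in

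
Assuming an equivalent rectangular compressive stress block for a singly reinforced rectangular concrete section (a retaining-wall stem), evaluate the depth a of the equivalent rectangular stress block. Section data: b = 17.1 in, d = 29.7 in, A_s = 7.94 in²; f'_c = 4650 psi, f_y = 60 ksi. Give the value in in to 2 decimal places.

a ≈ 7.05 in

T = A_s f_y = 7.94 × 60 = 476.4 kips.
a = T/(0.85 f'_c b) = 476.4/(0.85 × 4.65 × 17.1) = 7.05 in.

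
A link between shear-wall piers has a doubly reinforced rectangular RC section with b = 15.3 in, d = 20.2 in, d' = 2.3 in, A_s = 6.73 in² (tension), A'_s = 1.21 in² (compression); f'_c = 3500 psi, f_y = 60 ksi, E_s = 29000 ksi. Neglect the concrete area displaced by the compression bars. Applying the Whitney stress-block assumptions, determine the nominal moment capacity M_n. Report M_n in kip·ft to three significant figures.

Assume both steels yield.
a = (A_s − A'_s) f_y/(0.85 f'_c b) = (6.73 − 1.21) × 60/(0.85 × 3.5 × 15.3) = 7.276 in.
c = a/β₁ = 7.276/0.85 = 8.560 in; ε'_s = 0.003(c − d')/c = 0.0022 ≥ ε_y = 0.0021, so the compression steel yields.
M_n = (A_s − A'_s) f_y (d − a/2) + A'_s f_y (d − d') = 331.2 × (20.2 − 3.638) + 72.6 × (20.2 − 2.3) = 5485.3 + 1299.5 = 6784.8 kip·in = 6784.8/12 = 565.40 kip·ft.

M_n ≈ 565 kip·ft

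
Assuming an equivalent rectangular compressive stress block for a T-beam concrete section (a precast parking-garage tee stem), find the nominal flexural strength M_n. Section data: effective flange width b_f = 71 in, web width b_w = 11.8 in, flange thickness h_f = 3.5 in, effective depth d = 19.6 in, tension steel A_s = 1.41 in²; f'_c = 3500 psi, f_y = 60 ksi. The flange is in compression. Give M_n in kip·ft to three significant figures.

M_n ≈ 137 kip·ft

Tension: T = A_s f_y = 1.41 × 60 = 84.6 kips.
Try a within the flange: a = T/(0.85 f'_c b_f) = 84.6/(0.85 × 3.5 × 71) = 0.401 in.
Since a = 0.401 ≤ h_f = 3.5 in, the stress block lies entirely in the flange; analyse as a rectangular beam of width b_f.
M_n = T(d − a/2) = 84.6 × (19.6 − 0.2005) = 1641.2 kip·in.
M_n = 1641.2/12 = 136.77 kip·ft.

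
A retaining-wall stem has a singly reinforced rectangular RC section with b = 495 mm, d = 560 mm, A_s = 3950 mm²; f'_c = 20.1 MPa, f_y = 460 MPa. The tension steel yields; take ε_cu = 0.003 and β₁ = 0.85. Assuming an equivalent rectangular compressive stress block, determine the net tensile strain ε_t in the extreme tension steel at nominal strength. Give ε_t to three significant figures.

ε_t ≈ 0.00365

a = A_s f_y/(0.85 f'_c b) = 214.85 mm.
β₁ = 0.85, so c = a/β₁ = 214.85/0.85 = 252.76 mm.
From the linear strain diagram with ε_cu = 0.003: ε_t = 0.003 (d − c)/c = 0.003 × (560 − 252.76)/252.76 = 0.00365.
ε_t < 0.004 — the section is over-reinforced for flexure under ACI limits.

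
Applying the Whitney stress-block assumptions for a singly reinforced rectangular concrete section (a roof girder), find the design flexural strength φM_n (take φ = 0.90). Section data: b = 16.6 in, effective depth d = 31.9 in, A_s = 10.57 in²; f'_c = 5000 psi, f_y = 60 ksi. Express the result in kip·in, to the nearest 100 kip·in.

T = A_s f_y = 10.57 × 60 = 634.2 kips.
a = T/(0.85 f'_c b) = 634.2/(0.85 × 5 × 16.6) = 8.989 in.
M_n = T(d − a/2) = 634.2 × (31.9 − 4.4945) = 17380.6 kip·in.
φM_n = 0.90 × 17380.6 = 15642.5 kip·in.

φM_n ≈ 15600 kip·in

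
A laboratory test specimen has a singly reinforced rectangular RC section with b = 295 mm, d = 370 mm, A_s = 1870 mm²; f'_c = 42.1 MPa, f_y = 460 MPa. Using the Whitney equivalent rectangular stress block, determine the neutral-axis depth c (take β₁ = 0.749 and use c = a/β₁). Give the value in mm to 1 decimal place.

T = A_s f_y = 1870 × 460 = 860200 N = 860.2 kN.
Setting C = 0.85 f'_c a b equal to T: a = 860200/(0.85 × 42.1 × 295) = 81.485 mm.
With β₁ = 0.749, c = a/β₁ = 81.485/0.749 = 108.8 mm.

c ≈ 108.8 mm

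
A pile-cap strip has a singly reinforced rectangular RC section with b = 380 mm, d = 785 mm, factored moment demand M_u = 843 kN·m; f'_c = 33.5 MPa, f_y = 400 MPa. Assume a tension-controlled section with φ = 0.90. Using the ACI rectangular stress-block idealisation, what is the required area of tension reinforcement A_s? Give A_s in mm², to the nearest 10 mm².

A_s ≈ 3230 mm²

M_n = M_u/φ = 843/0.90 = 936.667 kN·m.
With M_n = 0.85 f'_c a b (d − a/2), solve the quadratic for a:
a = d − √(d² − 2M_n/(0.85 f'_c b)) = 785 − √(785² − 2 × 936.667×10⁶/(0.85 × 33.5 × 380)) = 119.34 mm.
A_s = 0.85 f'_c a b / f_y = 0.85 × 33.5 × 119.34 × 380 / 400 = 3228.3 mm².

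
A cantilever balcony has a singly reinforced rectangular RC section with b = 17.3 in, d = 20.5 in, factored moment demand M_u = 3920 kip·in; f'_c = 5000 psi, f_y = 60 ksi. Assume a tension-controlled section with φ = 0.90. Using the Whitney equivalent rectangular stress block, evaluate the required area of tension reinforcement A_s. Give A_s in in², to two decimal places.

M_n = M_u/φ = 3920/0.90 = 4355.56 kip·in.
From M_n = 0.85 f'_c a b (d − a/2):
a = d − √(d² − 2M_n/(0.85 f'_c b)) = 20.5 − √(20.5² − 2 × 4355.56/(0.85 × 5 × 17.3)) = 3.128 in.
A_s = 0.85 f'_c a b / f_y = 0.85 × 5 × 3.128 × 17.3 / 60 = 3.833 in².

A_s ≈ 3.83 in²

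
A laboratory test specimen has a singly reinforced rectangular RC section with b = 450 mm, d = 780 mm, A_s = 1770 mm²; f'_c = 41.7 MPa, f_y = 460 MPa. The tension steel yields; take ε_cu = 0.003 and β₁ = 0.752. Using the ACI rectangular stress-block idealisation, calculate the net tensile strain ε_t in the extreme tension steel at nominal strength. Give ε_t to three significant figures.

a = A_s f_y/(0.85 f'_c b) = 51.05 mm.
β₁ = 0.752, so c = a/β₁ = 51.05/0.752 = 67.89 mm.
From the linear strain diagram with ε_cu = 0.003: ε_t = 0.003 (d − c)/c = 0.003 × (780 − 67.89)/67.89 = 0.0315.
Since ε_t ≥ 0.005, the section is tension-controlled.

ε_t ≈ 0.0315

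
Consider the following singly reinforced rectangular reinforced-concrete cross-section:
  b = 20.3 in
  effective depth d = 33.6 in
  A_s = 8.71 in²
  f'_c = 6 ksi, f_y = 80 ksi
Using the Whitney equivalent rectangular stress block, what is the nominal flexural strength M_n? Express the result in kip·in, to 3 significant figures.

T = A_s f_y = 8.71 × 80 = 696.8 kips.
a = T/(0.85 f'_c b) = 696.8/(0.85 × 6 × 20.3) = 6.730 in.
M_n = T(d − a/2) = 696.8 × (33.6 − 3.365) = 21067.7 kip·in.

M_n ≈ 21100 kip·in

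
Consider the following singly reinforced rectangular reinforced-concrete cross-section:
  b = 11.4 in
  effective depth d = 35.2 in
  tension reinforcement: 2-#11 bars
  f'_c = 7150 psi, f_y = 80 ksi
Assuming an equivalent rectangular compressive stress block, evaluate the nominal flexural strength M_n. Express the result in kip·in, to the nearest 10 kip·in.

A_s = 2 × 1.56 = 3.12 in².
T = A_s f_y = 3.12 × 80 = 249.6 kips.
a = T/(0.85 f'_c b) = 249.6/(0.85 × 7.15 × 11.4) = 3.603 in.
M_n = T(d − a/2) = 249.6 × (35.2 − 1.8015) = 8336.3 kip·in.

M_n ≈ 8340 kip·in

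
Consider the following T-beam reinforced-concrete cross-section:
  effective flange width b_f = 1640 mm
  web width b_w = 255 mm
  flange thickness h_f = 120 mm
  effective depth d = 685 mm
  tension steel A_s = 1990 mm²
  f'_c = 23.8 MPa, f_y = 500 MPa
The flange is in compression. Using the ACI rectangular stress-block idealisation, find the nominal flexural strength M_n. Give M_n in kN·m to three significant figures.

M_n ≈ 667 kN·m

Tension: T = A_s f_y = 1990 × 500 = 995000 N.
Try a within the flange: a = T/(0.85 f'_c b_f) = 995000/(0.85 × 23.8 × 1640) = 29.99 mm.
Since a = 29.99 ≤ h_f = 120 mm, the stress block lies entirely in the flange; analyse as a rectangular beam of width b_f.
M_n = T(d − a/2) = 995000 × (685 − 14.995) = 666.65 × 10⁶ N·mm.
M_n = 666.65 kN·m.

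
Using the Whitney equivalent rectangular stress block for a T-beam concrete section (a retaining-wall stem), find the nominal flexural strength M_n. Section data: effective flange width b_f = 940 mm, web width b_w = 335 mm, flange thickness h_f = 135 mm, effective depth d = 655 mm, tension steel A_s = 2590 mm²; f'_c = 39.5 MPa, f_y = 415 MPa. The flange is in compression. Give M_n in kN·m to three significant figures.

M_n ≈ 686 kN·m

Tension: T = A_s f_y = 2590 × 415 = 1074850 N.
Try a within the flange: a = T/(0.85 f'_c b_f) = 1074850/(0.85 × 39.5 × 940) = 34.06 mm.
Since a = 34.06 ≤ h_f = 135 mm, the stress block lies entirely in the flange; analyse as a rectangular beam of width b_f.
M_n = T(d − a/2) = 1074850 × (655 − 17.03) = 685.72 × 10⁶ N·mm.
M_n = 685.72 kN·m.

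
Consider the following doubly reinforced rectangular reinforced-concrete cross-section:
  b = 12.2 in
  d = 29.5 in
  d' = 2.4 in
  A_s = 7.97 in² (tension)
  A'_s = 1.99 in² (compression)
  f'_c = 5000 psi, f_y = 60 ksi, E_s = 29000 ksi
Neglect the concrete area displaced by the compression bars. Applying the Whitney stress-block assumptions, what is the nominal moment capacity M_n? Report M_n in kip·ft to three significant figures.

Assume both steels yield.
a = (A_s − A'_s) f_y/(0.85 f'_c b) = (7.97 − 1.99) × 60/(0.85 × 5 × 12.2) = 6.920 in.
c = a/β₁ = 6.920/0.8 = 8.650 in; ε'_s = 0.003(c − d')/c = 0.0022 ≥ ε_y = 0.0021, so the compression steel yields.
M_n = (A_s − A'_s) f_y (d − a/2) + A'_s f_y (d − d') = 358.8 × (29.5 − 3.46) + 119.4 × (29.5 − 2.4) = 9343.2 + 3235.7 = 12578.9 kip·in = 12578.9/12 = 1048.24 kip·ft.

M_n ≈ 1050 kip·ft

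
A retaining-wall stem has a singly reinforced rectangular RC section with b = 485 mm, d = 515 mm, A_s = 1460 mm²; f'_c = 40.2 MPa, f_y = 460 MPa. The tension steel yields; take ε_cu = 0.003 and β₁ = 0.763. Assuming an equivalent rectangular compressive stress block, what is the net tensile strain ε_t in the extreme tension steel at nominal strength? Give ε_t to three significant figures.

ε_t ≈ 0.0261

a = A_s f_y/(0.85 f'_c b) = 40.53 mm.
β₁ = 0.763, so c = a/β₁ = 40.53/0.763 = 53.12 mm.
From the linear strain diagram with ε_cu = 0.003: ε_t = 0.003 (d − c)/c = 0.003 × (515 − 53.12)/53.12 = 0.0261.
Since ε_t ≥ 0.005, the section is tension-controlled.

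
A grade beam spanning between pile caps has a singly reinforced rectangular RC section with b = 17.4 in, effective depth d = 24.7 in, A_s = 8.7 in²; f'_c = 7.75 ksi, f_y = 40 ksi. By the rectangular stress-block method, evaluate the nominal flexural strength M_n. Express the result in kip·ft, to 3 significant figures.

M_n ≈ 672 kip·ft

T = A_s f_y = 8.7 × 40 = 348 kips.
a = T/(0.85 f'_c b) = 348/(0.85 × 7.75 × 17.4) = 3.036 in.
M_n = T(d − a/2) = 348 × (24.7 − 1.518) = 8067.3 kip·in = 8067.3/12 = 672.28 kip·ft.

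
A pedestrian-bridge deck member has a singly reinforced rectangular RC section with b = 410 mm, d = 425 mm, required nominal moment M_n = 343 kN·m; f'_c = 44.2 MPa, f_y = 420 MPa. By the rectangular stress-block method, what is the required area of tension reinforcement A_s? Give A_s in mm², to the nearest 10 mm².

A_s ≈ 2060 mm²

With M_n = 0.85 f'_c a b (d − a/2), solve the quadratic for a:
a = d − √(d² − 2M_n/(0.85 f'_c b)) = 425 − √(425² − 2 × 343×10⁶/(0.85 × 44.2 × 410)) = 56.10 mm.
A_s = 0.85 f'_c a b / f_y = 0.85 × 44.2 × 56.10 × 410 / 420 = 2057.5 mm².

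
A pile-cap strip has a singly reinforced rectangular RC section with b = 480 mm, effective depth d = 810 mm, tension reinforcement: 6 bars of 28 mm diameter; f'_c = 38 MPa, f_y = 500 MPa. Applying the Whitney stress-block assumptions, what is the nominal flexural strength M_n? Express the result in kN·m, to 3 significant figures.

A_s = 6 × 616 = 3696 mm².
T = A_s f_y = 3696 × 500 = 1848000 N = 1848 kN.
From C = T: a = T/(0.85 f'_c b) = 1848000/(0.85 × 38 × 480) = 119.20 mm.
M_n = T(d − a/2) = 1848 kN × (810 − 59.6) mm = 1386.74 kN·m.

M_n ≈ 1390 kN·m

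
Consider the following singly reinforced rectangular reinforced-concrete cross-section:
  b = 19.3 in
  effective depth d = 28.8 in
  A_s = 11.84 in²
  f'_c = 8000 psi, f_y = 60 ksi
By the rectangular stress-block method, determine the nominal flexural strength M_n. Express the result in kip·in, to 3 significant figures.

M_n ≈ 18500 kip·in

T = A_s f_y = 11.84 × 60 = 710.4 kips.
a = T/(0.85 f'_c b) = 710.4/(0.85 × 8 × 19.3) = 5.413 in.
M_n = T(d − a/2) = 710.4 × (28.8 − 2.7065) = 18536.8 kip·in.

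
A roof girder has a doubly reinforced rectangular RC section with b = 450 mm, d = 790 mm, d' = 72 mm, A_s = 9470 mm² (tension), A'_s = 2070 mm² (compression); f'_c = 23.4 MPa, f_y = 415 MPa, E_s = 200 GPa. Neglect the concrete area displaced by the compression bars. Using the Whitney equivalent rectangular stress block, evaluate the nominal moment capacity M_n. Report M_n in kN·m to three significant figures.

M_n ≈ 2520 kN·m

Assume both tension and compression steel yield.
Net tension couple steel: A_s − A'_s = 7400 mm².
a = (A_s − A'_s) f_y / (0.85 f'_c b) = 3071000/(0.85 × 23.4 × 450) = 343.11 mm.
c = a/β₁ = 343.11/0.85 = 403.66 mm; ε'_s = 0.003(c − d')/c = 0.0025 ≥ f_y/E_s = 0.0021, so compression steel does yield.
M_n = (A_s − A'_s) f_y (d − a/2) + A'_s f_y (d − d') = [3071000 × (790 − 171.555) + 859050 × (790 − 72)] × 10⁻⁶ = 1899.24 + 616.80 = 2516.04 kN·m.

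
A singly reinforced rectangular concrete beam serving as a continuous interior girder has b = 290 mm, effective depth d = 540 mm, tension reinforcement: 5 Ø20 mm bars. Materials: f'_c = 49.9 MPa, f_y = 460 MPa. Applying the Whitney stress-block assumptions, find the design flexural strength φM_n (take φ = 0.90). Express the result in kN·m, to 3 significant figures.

A_s = 5 × 314 = 1570 mm².
T = A_s f_y = 1570 × 460 = 722200 N = 722.2 kN.
From C = T: a = T/(0.85 f'_c b) = 722200/(0.85 × 49.9 × 290) = 58.71 mm.
M_n = T(d − a/2) = 722.2 kN × (540 − 29.355) mm = 368.79 kN·m.
φM_n = 0.90 × 368.79 = 331.91 kN·m.

φM_n ≈ 332 kN·m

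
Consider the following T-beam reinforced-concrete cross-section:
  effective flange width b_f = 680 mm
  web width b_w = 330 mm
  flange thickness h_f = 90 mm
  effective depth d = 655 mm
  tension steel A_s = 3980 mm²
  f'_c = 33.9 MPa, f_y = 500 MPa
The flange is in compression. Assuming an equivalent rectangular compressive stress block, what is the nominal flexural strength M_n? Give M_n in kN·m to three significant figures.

Tension: T = A_s f_y = 3980 × 500 = 1990000 N.
Try a within the flange: a = T/(0.85 f'_c b_f) = 1990000/(0.85 × 33.9 × 680) = 101.56 mm.
a = 101.56 > h_f = 90 mm: the block extends into the web. Split into flange-overhang and web parts.
C_f = 0.85 f'_c (b_f − b_w) h_f = 0.85 × 33.9 × (680 − 330) × 90 = 907673 N.
Remaining web compression depth: a_w = (T − C_f)/(0.85 f'_c b_w) = (1990000 − 907673)/(0.85 × 33.9 × 330) = 113.82 mm.
M_n = C_f(d − h_f/2) + (T − C_f)(d − a_w/2) = 907673 × (655 − 45) + 1082327 × (655 − 56.91) = 553.68 + 647.33 = 1201.01 × 10⁶ N·mm.
M_n = 1201.01 kN·m.

M_n ≈ 1200 kN·m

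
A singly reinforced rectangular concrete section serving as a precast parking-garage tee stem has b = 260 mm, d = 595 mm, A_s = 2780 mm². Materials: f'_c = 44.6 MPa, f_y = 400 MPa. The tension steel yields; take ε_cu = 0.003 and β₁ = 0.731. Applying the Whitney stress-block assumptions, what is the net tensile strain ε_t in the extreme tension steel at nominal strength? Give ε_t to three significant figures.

a = A_s f_y/(0.85 f'_c b) = 112.82 mm.
β₁ = 0.731, so c = a/β₁ = 112.82/0.731 = 154.34 mm.
From the linear strain diagram with ε_cu = 0.003: ε_t = 0.003 (d − c)/c = 0.003 × (595 − 154.34)/154.34 = 0.00857.
Since ε_t ≥ 0.005, the section is tension-controlled.

ε_t ≈ 0.00857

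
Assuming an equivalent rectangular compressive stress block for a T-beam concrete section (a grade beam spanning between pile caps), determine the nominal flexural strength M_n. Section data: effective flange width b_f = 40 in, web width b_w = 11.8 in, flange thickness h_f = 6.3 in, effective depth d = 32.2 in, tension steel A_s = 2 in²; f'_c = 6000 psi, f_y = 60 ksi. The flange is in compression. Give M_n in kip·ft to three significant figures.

M_n ≈ 319 kip·ft

Tension: T = A_s f_y = 2 × 60 = 120 kips.
Try a within the flange: a = T/(0.85 f'_c b_f) = 120/(0.85 × 6 × 40) = 0.588 in.
Since a = 0.588 ≤ h_f = 6.3 in, the stress block lies entirely in the flange; analyse as a rectangular beam of width b_f.
M_n = T(d − a/2) = 120 × (32.2 − 0.294) = 3828.7 kip·in.
M_n = 3828.7/12 = 319.06 kip·ft.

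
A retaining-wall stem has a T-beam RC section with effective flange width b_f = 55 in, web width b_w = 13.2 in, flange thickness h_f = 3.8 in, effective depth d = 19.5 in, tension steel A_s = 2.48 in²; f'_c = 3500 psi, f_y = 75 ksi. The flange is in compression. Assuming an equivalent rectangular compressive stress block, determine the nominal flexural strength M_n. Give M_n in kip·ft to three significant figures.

Tension: T = A_s f_y = 2.48 × 75 = 186 kips.
Try a within the flange: a = T/(0.85 f'_c b_f) = 186/(0.85 × 3.5 × 55) = 1.137 in.
Since a = 1.137 ≤ h_f = 3.8 in, the stress block lies entirely in the flange; analyse as a rectangular beam of width b_f.
M_n = T(d − a/2) = 186 × (19.5 − 0.5685) = 3521.3 kip·in.
M_n = 3521.3/12 = 293.44 kip·ft.

M_n ≈ 293 kip·ft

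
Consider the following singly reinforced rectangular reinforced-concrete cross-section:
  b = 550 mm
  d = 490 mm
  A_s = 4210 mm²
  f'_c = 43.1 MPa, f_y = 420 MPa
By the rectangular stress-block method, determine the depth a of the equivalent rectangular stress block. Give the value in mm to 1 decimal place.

a ≈ 87.8 mm

T = A_s f_y = 4210 × 420 = 1768200 N = 1768.2 kN.
Setting C = 0.85 f'_c a b equal to T: a = 1768200/(0.85 × 43.1 × 550) = 87.8 mm.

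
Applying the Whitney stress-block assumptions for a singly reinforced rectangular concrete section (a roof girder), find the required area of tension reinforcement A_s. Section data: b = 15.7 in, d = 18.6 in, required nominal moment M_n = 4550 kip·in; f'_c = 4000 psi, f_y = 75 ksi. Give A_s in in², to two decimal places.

A_s ≈ 3.81 in²

From M_n = 0.85 f'_c a b (d − a/2):
a = d − √(d² − 2M_n/(0.85 f'_c b)) = 18.6 − √(18.6² − 2 × 4550/(0.85 × 4 × 15.7)) = 5.353 in.
A_s = 0.85 f'_c a b / f_y = 0.85 × 4 × 5.353 × 15.7 / 75 = 3.810 in².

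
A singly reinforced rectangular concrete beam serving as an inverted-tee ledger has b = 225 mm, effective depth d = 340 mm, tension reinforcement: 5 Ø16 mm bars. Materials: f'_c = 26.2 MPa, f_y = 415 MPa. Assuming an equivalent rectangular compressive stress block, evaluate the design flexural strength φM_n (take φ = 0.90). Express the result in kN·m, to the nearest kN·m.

A_s = 5 × 201 = 1005 mm².
T = A_s f_y = 1005 × 415 = 417075 N = 417.075 kN.
From C = T: a = T/(0.85 f'_c b) = 417075/(0.85 × 26.2 × 225) = 83.24 mm.
M_n = T(d − a/2) = 417.075 kN × (340 − 41.62) mm = 124.45 kN·m.
φM_n = 0.90 × 124.45 = 112.01 kN·m.

φM_n ≈ 112 kN·m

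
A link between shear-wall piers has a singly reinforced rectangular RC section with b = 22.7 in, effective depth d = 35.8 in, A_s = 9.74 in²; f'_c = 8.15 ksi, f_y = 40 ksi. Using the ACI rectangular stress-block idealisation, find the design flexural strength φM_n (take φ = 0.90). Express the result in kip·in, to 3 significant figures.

T = A_s f_y = 9.74 × 40 = 389.6 kips.
a = T/(0.85 f'_c b) = 389.6/(0.85 × 8.15 × 22.7) = 2.478 in.
M_n = T(d − a/2) = 389.6 × (35.8 − 1.239) = 13465.0 kip·in.
φM_n = 0.90 × 13465.0 = 12118.5 kip·in.

φM_n ≈ 12100 kip·in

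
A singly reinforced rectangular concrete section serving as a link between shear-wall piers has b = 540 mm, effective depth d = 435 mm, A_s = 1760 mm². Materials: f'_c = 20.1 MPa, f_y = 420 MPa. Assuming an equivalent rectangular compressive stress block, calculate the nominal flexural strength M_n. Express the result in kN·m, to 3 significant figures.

M_n ≈ 292 kN·m

T = A_s f_y = 1760 × 420 = 739200 N = 739.2 kN.
From C = T: a = T/(0.85 f'_c b) = 739200/(0.85 × 20.1 × 540) = 80.12 mm.
M_n = T(d − a/2) = 739.2 kN × (435 − 40.06) mm = 291.94 kN·m.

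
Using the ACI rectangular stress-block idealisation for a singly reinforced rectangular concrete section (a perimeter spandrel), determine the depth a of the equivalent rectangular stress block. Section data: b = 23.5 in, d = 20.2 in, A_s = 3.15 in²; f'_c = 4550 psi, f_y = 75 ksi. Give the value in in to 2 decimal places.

a ≈ 2.60 in

T = A_s f_y = 3.15 × 75 = 236.25 kips.
a = T/(0.85 f'_c b) = 236.25/(0.85 × 4.55 × 23.5) = 2.60 in.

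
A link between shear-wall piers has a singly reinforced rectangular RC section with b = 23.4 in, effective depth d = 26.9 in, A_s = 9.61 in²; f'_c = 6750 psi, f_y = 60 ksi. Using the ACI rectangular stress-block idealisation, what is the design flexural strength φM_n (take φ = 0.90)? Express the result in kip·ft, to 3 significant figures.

T = A_s f_y = 9.61 × 60 = 576.6 kips.
a = T/(0.85 f'_c b) = 576.6/(0.85 × 6.75 × 23.4) = 4.295 in.
M_n = T(d − a/2) = 576.6 × (26.9 − 2.1475) = 14272.3 kip·in = 14272.3/12 = 1189.36 kip·ft.
φM_n = 0.90 × 1189.36 = 1070.42 kip·ft.

φM_n ≈ 1070 kip·ft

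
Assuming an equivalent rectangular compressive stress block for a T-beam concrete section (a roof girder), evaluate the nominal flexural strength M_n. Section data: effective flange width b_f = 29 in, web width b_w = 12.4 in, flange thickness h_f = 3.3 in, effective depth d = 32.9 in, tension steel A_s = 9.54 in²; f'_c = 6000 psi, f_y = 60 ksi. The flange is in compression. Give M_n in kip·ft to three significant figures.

M_n ≈ 1470 kip·ft

Tension: T = A_s f_y = 9.54 × 60 = 572.4 kips.
Try a within the flange: a = T/(0.85 f'_c b_f) = 572.4/(0.85 × 6 × 29) = 3.870 in.
a = 3.870 > h_f = 3.3 in: the block extends into the web. Split into flange-overhang and web parts.
C_f = 0.85 f'_c (b_f − b_w) h_f = 0.85 × 6 × (29 − 12.4) × 3.3 = 279.4 kips.
Remaining web compression depth: a_w = (T − C_f)/(0.85 f'_c b_w) = (572.4 − 279.4)/(0.85 × 6 × 12.4) = 4.633 in.
M_n = C_f(d − h_f/2) + (T − C_f)(d − a_w/2) = 279.4 × (32.9 − 1.65) + 293 × (32.9 − 2.3165) = 8731.3 + 8961.0 = 17692.3 kip·in.
M_n = 17692.3/12 = 1474.36 kip·ft.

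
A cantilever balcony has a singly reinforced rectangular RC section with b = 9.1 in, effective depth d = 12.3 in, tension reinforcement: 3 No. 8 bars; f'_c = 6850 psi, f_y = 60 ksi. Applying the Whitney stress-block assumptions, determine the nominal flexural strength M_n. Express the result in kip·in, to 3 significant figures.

M_n ≈ 1560 kip·in

A_s = 3 × 0.79 = 2.37 in².
T = A_s f_y = 2.37 × 60 = 142.2 kips.
a = T/(0.85 f'_c b) = 142.2/(0.85 × 6.85 × 9.1) = 2.684 in.
M_n = T(d − a/2) = 142.2 × (12.3 − 1.342) = 1558.2 kip·in.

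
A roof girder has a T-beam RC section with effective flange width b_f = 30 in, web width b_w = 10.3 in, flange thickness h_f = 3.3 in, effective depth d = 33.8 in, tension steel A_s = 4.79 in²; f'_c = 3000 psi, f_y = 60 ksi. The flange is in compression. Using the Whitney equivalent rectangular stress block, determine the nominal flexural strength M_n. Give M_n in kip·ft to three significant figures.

Tension: T = A_s f_y = 4.79 × 60 = 287.4 kips.
Try a within the flange: a = T/(0.85 f'_c b_f) = 287.4/(0.85 × 3 × 30) = 3.757 in.
a = 3.757 > h_f = 3.3 in: the block extends into the web. Split into flange-overhang and web parts.
C_f = 0.85 f'_c (b_f − b_w) h_f = 0.85 × 3 × (30 − 10.3) × 3.3 = 165.8 kips.
Remaining web compression depth: a_w = (T − C_f)/(0.85 f'_c b_w) = (287.4 − 165.8)/(0.85 × 3 × 10.3) = 4.630 in.
M_n = C_f(d − h_f/2) + (T − C_f)(d − a_w/2) = 165.8 × (33.8 − 1.65) + 121.6 × (33.8 − 2.315) = 5330.5 + 3828.6 = 9159.1 kip·in.
M_n = 9159.1/12 = 763.26 kip·ft.

M_n ≈ 763 kip·ft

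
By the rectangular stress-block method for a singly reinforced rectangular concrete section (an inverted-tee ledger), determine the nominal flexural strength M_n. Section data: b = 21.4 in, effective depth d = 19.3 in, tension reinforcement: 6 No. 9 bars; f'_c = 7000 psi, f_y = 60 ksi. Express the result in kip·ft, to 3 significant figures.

M_n ≈ 537 kip·ft

A_s = 6 × 1 = 6 in².
T = A_s f_y = 6 × 60 = 360 kips.
a = T/(0.85 f'_c b) = 360/(0.85 × 7 × 21.4) = 2.827 in.
M_n = T(d − a/2) = 360 × (19.3 − 1.4135) = 6439.1 kip·in = 6439.1/12 = 536.59 kip·ft.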